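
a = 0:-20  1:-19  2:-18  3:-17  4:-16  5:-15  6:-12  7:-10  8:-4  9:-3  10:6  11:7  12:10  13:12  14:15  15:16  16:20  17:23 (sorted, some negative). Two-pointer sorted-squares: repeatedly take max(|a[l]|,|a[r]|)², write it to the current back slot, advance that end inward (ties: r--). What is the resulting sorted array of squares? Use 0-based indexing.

[9, 16, 36, 49, 100, 100, 144, 144, 225, 225, 256, 256, 289, 324, 361, 400, 400, 529]

l=0 r=17: |-20|<=|23| out[17]=529, r--
l=0 r=16: |-20|<=|20| out[16]=400, r--
l=0 r=15: |-20|>|16| out[15]=400, l++
l=1 r=15: |-19|>|16| out[14]=361, l++
l=2 r=15: |-18|>|16| out[13]=324, l++
l=3 r=15: |-17|>|16| out[12]=289, l++
l=4 r=15: |-16|<=|16| out[11]=256, r--
l=4 r=14: |-16|>|15| out[10]=256, l++
l=5 r=14: |-15|<=|15| out[9]=225, r--
l=5 r=13: |-15|>|12| out[8]=225, l++
l=6 r=13: |-12|<=|12| out[7]=144, r--
l=6 r=12: |-12|>|10| out[6]=144, l++
l=7 r=12: |-10|<=|10| out[5]=100, r--
l=7 r=11: |-10|>|7| out[4]=100, l++
l=8 r=11: |-4|<=|7| out[3]=49, r--
l=8 r=10: |-4|<=|6| out[2]=36, r--
l=8 r=9: |-4|>|-3| out[1]=16, l++
l=9 r=9: |-3|<=|-3| out[0]=9, r--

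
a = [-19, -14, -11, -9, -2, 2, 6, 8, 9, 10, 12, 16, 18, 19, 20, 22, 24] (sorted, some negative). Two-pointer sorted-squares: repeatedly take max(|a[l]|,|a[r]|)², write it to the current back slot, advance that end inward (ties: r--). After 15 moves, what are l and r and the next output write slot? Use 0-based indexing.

[0,16] |-19|<=|24| out[16]=576 → r--
[0,15] |-19|<=|22| out[15]=484 → r--
[0,14] |-19|<=|20| out[14]=400 → r--
[0,13] |-19|<=|19| out[13]=361 → r--
[0,12] |-19|>|18| out[12]=361 → l++
[1,12] |-14|<=|18| out[11]=324 → r--
[1,11] |-14|<=|16| out[10]=256 → r--
[1,10] |-14|>|12| out[9]=196 → l++
[2,10] |-11|<=|12| out[8]=144 → r--
[2,9] |-11|>|10| out[7]=121 → l++
[3,9] |-9|<=|10| out[6]=100 → r--
[3,8] |-9|<=|9| out[5]=81 → r--
[3,7] |-9|>|8| out[4]=81 → l++
[4,7] |-2|<=|8| out[3]=64 → r--
[4,6] |-2|<=|6| out[2]=36 → r--

l=4, r=5, next write slot=1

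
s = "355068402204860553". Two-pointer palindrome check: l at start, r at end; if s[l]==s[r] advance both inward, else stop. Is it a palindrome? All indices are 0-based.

l=0 r=17: '3'=='3', l++,r--
l=1 r=16: '5'=='5', l++,r--
l=2 r=15: '5'=='5', l++,r--
l=3 r=14: '0'=='0', l++,r--
l=4 r=13: '6'=='6', l++,r--
l=5 r=12: '8'=='8', l++,r--
l=6 r=11: '4'=='4', l++,r--
l=7 r=10: '0'=='0', l++,r--
l=8 r=9: '2'=='2', l++,r--

palindrome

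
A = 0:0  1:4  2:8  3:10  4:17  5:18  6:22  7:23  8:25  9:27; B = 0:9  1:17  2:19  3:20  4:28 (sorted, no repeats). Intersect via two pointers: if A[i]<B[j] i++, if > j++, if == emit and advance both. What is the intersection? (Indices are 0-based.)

intersection = [17]

i=0 j=0: 0<9, i++
i=1 j=0: 4<9, i++
i=2 j=0: 8<9, i++
i=3 j=0: 10>9, j++
i=3 j=1: 10<17, i++
i=4 j=1: 17==17 emit, i++,j++
i=5 j=2: 18<19, i++
i=6 j=2: 22>19, j++
i=6 j=3: 22>20, j++
i=6 j=4: 22<28, i++
i=7 j=4: 23<28, i++
i=8 j=4: 25<28, i++
i=9 j=4: 27<28, i++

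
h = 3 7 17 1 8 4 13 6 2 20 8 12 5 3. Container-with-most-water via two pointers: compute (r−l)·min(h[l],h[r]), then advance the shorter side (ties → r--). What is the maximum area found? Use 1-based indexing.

max area = 119

l=1 r=14: min(3,3)*13=39 best=39 *, r--
l=1 r=13: min(3,5)*12=36 best=39, l++
l=2 r=13: min(7,5)*11=55 best=55 *, r--
l=2 r=12: min(7,12)*10=70 best=70 *, l++
l=3 r=12: min(17,12)*9=108 best=108 *, r--
l=3 r=11: min(17,8)*8=64 best=108, r--
l=3 r=10: min(17,20)*7=119 best=119 *, l++
l=4 r=10: min(1,20)*6=6 best=119, l++
l=5 r=10: min(8,20)*5=40 best=119, l++
l=6 r=10: min(4,20)*4=16 best=119, l++
l=7 r=10: min(13,20)*3=39 best=119, l++
l=8 r=10: min(6,20)*2=12 best=119, l++
l=9 r=10: min(2,20)*1=2 best=119, l++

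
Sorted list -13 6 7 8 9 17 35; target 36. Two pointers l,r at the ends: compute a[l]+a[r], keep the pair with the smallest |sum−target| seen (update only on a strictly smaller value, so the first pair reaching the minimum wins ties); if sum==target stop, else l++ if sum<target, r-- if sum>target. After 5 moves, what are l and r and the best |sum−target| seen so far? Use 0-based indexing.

l=4, r=5, best |Δ|=5

l=0 r=6: -13+35=22 d=14 *, l++
l=1 r=6: 6+35=41 d=5 *, r--
l=1 r=5: 6+17=23 d=13, l++
l=2 r=5: 7+17=24 d=12, l++
l=3 r=5: 8+17=25 d=11, l++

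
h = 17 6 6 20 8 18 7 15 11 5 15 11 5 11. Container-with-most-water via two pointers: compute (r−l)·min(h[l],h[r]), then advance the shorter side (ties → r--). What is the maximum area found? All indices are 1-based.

l=1 r=14: min(17,11)*13=143 best=143 *, r--
l=1 r=13: min(17,5)*12=60 best=143, r--
l=1 r=12: min(17,11)*11=121 best=143, r--
l=1 r=11: min(17,15)*10=150 best=150 *, r--
l=1 r=10: min(17,5)*9=45 best=150, r--
l=1 r=9: min(17,11)*8=88 best=150, r--
l=1 r=8: min(17,15)*7=105 best=150, r--
l=1 r=7: min(17,7)*6=42 best=150, r--
l=1 r=6: min(17,18)*5=85 best=150, l++
l=2 r=6: min(6,18)*4=24 best=150, l++
l=3 r=6: min(6,18)*3=18 best=150, l++
l=4 r=6: min(20,18)*2=36 best=150, r--
l=4 r=5: min(20,8)*1=8 best=150, r--

max area = 150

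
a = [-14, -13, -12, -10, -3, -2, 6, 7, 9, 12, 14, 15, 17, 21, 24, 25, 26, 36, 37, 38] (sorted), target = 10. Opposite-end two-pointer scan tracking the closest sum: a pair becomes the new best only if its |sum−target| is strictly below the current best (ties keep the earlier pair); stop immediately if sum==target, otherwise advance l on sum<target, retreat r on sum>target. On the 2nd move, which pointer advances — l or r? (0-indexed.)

l=0 r=19: -14+38=24 d=14 *, r--
l=0 r=18: -14+37=23 d=13 *, r--

r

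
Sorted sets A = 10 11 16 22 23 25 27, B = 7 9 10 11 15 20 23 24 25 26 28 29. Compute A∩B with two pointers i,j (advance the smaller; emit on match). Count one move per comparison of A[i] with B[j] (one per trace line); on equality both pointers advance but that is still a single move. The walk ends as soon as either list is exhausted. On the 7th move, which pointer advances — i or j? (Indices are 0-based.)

[i=0,j=0] 10>7 → j++
[i=0,j=1] 10>9 → j++
[i=0,j=2] 10==10 emit → i++,j++
[i=1,j=3] 11==11 emit → i++,j++
[i=2,j=4] 16>15 → j++
[i=2,j=5] 16<20 → i++
[i=3,j=5] 22>20 → j++

j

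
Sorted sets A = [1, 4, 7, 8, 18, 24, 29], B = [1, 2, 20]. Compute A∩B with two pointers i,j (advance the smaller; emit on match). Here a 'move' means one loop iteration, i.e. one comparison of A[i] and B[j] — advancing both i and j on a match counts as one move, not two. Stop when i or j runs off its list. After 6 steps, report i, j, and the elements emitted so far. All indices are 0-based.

i=0 j=0: 1==1 emit, i++,j++
i=1 j=1: 4>2, j++
i=1 j=2: 4<20, i++
i=2 j=2: 7<20, i++
i=3 j=2: 8<20, i++
i=4 j=2: 18<20, i++

i=5, j=2, emitted=[1]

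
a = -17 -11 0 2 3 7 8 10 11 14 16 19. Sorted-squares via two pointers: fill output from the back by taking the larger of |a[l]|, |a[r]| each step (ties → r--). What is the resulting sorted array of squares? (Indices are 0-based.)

[0, 4, 9, 49, 64, 100, 121, 121, 196, 256, 289, 361]

l=0 r=11: |-17|<=|19| out[11]=361, r--
l=0 r=10: |-17|>|16| out[10]=289, l++
l=1 r=10: |-11|<=|16| out[9]=256, r--
l=1 r=9: |-11|<=|14| out[8]=196, r--
l=1 r=8: |-11|<=|11| out[7]=121, r--
l=1 r=7: |-11|>|10| out[6]=121, l++
l=2 r=7: |0|<=|10| out[5]=100, r--
l=2 r=6: |0|<=|8| out[4]=64, r--
l=2 r=5: |0|<=|7| out[3]=49, r--
l=2 r=4: |0|<=|3| out[2]=9, r--
l=2 r=3: |0|<=|2| out[1]=4, r--
l=2 r=2: |0|<=|0| out[0]=0, r--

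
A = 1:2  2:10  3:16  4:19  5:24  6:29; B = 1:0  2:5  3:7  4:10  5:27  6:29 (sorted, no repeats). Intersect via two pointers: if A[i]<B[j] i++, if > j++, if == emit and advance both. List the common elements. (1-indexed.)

intersection = [10, 29]

[i=1,j=1] 2>0 → j++
[i=1,j=2] 2<5 → i++
[i=2,j=2] 10>5 → j++
[i=2,j=3] 10>7 → j++
[i=2,j=4] 10==10 emit → i++,j++
[i=3,j=5] 16<27 → i++
[i=4,j=5] 19<27 → i++
[i=5,j=5] 24<27 → i++
[i=6,j=5] 29>27 → j++
[i=6,j=6] 29==29 emit → i++,j++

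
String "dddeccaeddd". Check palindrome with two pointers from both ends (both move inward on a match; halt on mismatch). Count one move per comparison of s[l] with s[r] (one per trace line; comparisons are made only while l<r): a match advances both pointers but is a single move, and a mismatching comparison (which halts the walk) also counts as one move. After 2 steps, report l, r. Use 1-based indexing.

[1,11] 'd'=='d' → l++,r--
[2,10] 'd'=='d' → l++,r--

l=3, r=9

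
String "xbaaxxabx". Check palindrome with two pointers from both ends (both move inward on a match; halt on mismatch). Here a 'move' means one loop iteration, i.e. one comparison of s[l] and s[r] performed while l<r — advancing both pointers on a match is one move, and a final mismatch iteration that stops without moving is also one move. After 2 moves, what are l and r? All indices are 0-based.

l=0 r=8: 'x'=='x', l++,r--
l=1 r=7: 'b'=='b', l++,r--

l=2, r=6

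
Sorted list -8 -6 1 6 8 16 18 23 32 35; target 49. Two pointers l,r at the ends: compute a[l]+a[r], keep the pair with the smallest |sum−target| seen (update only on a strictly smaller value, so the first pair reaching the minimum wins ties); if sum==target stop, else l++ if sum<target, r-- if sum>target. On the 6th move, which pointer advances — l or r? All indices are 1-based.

[1,10] -8+35=27 d=22 * → l++
[2,10] -6+35=29 d=20 * → l++
[3,10] 1+35=36 d=13 * → l++
[4,10] 6+35=41 d=8 * → l++
[5,10] 8+35=43 d=6 * → l++
[6,10] 16+35=51 d=2 * → r--

r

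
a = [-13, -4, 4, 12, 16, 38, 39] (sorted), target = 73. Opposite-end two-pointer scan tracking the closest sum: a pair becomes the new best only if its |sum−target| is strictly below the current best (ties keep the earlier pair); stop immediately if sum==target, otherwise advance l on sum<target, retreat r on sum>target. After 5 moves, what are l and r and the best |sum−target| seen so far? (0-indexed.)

l=0 r=6: -13+39=26 d=47 *, l++
l=1 r=6: -4+39=35 d=38 *, l++
l=2 r=6: 4+39=43 d=30 *, l++
l=3 r=6: 12+39=51 d=22 *, l++
l=4 r=6: 16+39=55 d=18 *, l++

l=5, r=6, best |Δ|=18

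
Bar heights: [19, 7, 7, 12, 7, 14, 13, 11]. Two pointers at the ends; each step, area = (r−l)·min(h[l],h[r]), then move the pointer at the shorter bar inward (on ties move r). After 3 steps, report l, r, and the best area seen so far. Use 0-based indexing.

l=0, r=4, best area=78

l=0 r=7: min(19,11)*7=77 best=77 *, r--
l=0 r=6: min(19,13)*6=78 best=78 *, r--
l=0 r=5: min(19,14)*5=70 best=78, r--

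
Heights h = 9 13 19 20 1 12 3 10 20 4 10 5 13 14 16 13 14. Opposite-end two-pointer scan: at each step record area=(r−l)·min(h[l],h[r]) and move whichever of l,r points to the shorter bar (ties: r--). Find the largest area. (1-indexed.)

[1,17] min(9,14)*16=144 best=144 * → l++
[2,17] min(13,14)*15=195 best=195 * → l++
[3,17] min(19,14)*14=196 best=196 * → r--
[3,16] min(19,13)*13=169 best=196 → r--
[3,15] min(19,16)*12=192 best=196 → r--
[3,14] min(19,14)*11=154 best=196 → r--
[3,13] min(19,13)*10=130 best=196 → r--
[3,12] min(19,5)*9=45 best=196 → r--
[3,11] min(19,10)*8=80 best=196 → r--
[3,10] min(19,4)*7=28 best=196 → r--
[3,9] min(19,20)*6=114 best=196 → l++
[4,9] min(20,20)*5=100 best=196 → r--
[4,8] min(20,10)*4=40 best=196 → r--
[4,7] min(20,3)*3=9 best=196 → r--
[4,6] min(20,12)*2=24 best=196 → r--
[4,5] min(20,1)*1=1 best=196 → r--

max area = 196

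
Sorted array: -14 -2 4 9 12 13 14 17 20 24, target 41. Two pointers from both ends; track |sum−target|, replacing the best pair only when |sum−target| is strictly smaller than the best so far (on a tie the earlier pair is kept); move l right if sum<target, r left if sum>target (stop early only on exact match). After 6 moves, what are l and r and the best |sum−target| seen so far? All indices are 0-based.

[0,9] -14+24=10 d=31 * → l++
[1,9] -2+24=22 d=19 * → l++
[2,9] 4+24=28 d=13 * → l++
[3,9] 9+24=33 d=8 * → l++
[4,9] 12+24=36 d=5 * → l++
[5,9] 13+24=37 d=4 * → l++

l=6, r=9, best |Δ|=4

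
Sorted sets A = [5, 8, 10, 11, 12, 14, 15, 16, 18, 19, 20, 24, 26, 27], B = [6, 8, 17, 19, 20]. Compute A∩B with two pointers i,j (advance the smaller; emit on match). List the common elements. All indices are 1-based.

intersection = [8, 19, 20]

i=1 j=1: 5<6, i++
i=2 j=1: 8>6, j++
i=2 j=2: 8==8 emit, i++,j++
i=3 j=3: 10<17, i++
i=4 j=3: 11<17, i++
i=5 j=3: 12<17, i++
i=6 j=3: 14<17, i++
i=7 j=3: 15<17, i++
i=8 j=3: 16<17, i++
i=9 j=3: 18>17, j++
i=9 j=4: 18<19, i++
i=10 j=4: 19==19 emit, i++,j++
i=11 j=5: 20==20 emit, i++,j++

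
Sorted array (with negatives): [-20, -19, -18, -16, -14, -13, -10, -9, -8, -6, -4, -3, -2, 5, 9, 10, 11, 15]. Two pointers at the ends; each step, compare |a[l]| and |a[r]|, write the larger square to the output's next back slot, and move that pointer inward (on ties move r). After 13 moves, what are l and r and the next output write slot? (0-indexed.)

l=0 r=17: |-20|>|15| out[17]=400, l++
l=1 r=17: |-19|>|15| out[16]=361, l++
l=2 r=17: |-18|>|15| out[15]=324, l++
l=3 r=17: |-16|>|15| out[14]=256, l++
l=4 r=17: |-14|<=|15| out[13]=225, r--
l=4 r=16: |-14|>|11| out[12]=196, l++
l=5 r=16: |-13|>|11| out[11]=169, l++
l=6 r=16: |-10|<=|11| out[10]=121, r--
l=6 r=15: |-10|<=|10| out[9]=100, r--
l=6 r=14: |-10|>|9| out[8]=100, l++
l=7 r=14: |-9|<=|9| out[7]=81, r--
l=7 r=13: |-9|>|5| out[6]=81, l++
l=8 r=13: |-8|>|5| out[5]=64, l++

l=9, r=13, next write slot=4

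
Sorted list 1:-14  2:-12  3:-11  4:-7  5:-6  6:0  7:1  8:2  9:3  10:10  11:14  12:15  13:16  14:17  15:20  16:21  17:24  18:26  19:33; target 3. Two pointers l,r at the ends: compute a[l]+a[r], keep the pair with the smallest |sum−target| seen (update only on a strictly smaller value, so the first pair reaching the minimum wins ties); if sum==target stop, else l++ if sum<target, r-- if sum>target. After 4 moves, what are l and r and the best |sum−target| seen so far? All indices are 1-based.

l=1, r=15, best |Δ|=4

l=1 r=19: -14+33=19 d=16 *, r--
l=1 r=18: -14+26=12 d=9 *, r--
l=1 r=17: -14+24=10 d=7 *, r--
l=1 r=16: -14+21=7 d=4 *, r--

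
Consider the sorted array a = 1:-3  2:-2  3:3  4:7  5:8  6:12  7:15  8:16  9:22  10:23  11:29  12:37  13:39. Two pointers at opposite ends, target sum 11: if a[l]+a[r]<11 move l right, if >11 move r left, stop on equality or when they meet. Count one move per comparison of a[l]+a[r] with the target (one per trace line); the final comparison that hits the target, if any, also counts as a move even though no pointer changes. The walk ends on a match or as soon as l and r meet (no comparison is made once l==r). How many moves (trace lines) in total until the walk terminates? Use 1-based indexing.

[1,13] -3+39=36 >11 → r--
[1,12] -3+37=34 >11 → r--
[1,11] -3+29=26 >11 → r--
[1,10] -3+23=20 >11 → r--
[1,9] -3+22=19 >11 → r--
[1,8] -3+16=13 >11 → r--
[1,7] -3+15=12 >11 → r--
[1,6] -3+12=9 <11 → l++
[2,6] -2+12=10 <11 → l++
[3,6] 3+12=15 >11 → r--
[3,5] 3+8=11 → found

11 moves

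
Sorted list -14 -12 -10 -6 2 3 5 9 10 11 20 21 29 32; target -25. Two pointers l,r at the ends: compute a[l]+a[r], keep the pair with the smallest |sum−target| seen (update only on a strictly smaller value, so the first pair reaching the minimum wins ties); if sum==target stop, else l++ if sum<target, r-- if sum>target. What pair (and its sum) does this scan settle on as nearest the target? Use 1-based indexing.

pair (-14, -10) with sum -24 (|Δ|=1)

[1,14] -14+32=18 d=43 * → r--
[1,13] -14+29=15 d=40 * → r--
[1,12] -14+21=7 d=32 * → r--
[1,11] -14+20=6 d=31 * → r--
[1,10] -14+11=-3 d=22 * → r--
[1,9] -14+10=-4 d=21 * → r--
[1,8] -14+9=-5 d=20 * → r--
[1,7] -14+5=-9 d=16 * → r--
[1,6] -14+3=-11 d=14 * → r--
[1,5] -14+2=-12 d=13 * → r--
[1,4] -14+-6=-20 d=5 * → r--
[1,3] -14+-10=-24 d=1 * → r--
[1,2] -14+-12=-26 d=1 → l++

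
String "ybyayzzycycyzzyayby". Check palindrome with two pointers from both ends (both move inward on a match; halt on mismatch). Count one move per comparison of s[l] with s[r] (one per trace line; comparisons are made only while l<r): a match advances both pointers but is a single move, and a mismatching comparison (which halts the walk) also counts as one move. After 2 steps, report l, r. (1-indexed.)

l=3, r=17

l=1 r=19: 'y'=='y', l++,r--
l=2 r=18: 'b'=='b', l++,r--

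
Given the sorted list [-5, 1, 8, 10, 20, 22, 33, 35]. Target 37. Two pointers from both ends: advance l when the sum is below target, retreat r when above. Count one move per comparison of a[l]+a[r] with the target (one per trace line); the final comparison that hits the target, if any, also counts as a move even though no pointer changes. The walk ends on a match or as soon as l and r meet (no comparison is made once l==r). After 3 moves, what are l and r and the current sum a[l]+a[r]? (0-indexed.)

l=2, r=6, sum=41

[0,7] -5+35=30 <37 → l++
[1,7] 1+35=36 <37 → l++
[2,7] 8+35=43 >37 → r--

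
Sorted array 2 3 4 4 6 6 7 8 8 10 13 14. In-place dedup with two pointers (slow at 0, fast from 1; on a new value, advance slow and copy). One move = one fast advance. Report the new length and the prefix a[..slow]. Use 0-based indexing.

slow=0 fast=1: a[fast]=3≠a[slow]=2 write a[1]=3, slow++,fast++
slow=1 fast=2: a[fast]=4≠a[slow]=3 write a[2]=4, slow++,fast++
slow=2 fast=3: a[fast]=4=a[slow] dup, fast++
slow=2 fast=4: a[fast]=6≠a[slow]=4 write a[3]=6, slow++,fast++
slow=3 fast=5: a[fast]=6=a[slow] dup, fast++
slow=3 fast=6: a[fast]=7≠a[slow]=6 write a[4]=7, slow++,fast++
slow=4 fast=7: a[fast]=8≠a[slow]=7 write a[5]=8, slow++,fast++
slow=5 fast=8: a[fast]=8=a[slow] dup, fast++
slow=5 fast=9: a[fast]=10≠a[slow]=8 write a[6]=10, slow++,fast++
slow=6 fast=10: a[fast]=13≠a[slow]=10 write a[7]=13, slow++,fast++
slow=7 fast=11: a[fast]=14≠a[slow]=13 write a[8]=14, slow++,fast++

length 9; prefix = [2, 3, 4, 6, 7, 8, 10, 13, 14]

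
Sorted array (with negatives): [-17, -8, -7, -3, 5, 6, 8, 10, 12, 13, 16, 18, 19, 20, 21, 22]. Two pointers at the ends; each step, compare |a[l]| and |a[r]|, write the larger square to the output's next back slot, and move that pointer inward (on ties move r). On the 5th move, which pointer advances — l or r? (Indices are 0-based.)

[0,15] |-17|<=|22| out[15]=484 → r--
[0,14] |-17|<=|21| out[14]=441 → r--
[0,13] |-17|<=|20| out[13]=400 → r--
[0,12] |-17|<=|19| out[12]=361 → r--
[0,11] |-17|<=|18| out[11]=324 → r--

r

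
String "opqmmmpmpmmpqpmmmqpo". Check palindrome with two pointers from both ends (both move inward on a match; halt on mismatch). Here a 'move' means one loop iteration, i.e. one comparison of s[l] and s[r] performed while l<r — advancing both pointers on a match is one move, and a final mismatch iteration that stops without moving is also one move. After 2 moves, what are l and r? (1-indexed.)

[1,20] 'o'=='o' → l++,r--
[2,19] 'p'=='p' → l++,r--

l=3, r=18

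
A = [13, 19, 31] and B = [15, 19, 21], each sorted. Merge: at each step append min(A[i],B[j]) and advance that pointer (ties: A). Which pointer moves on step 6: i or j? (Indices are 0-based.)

i

i=0 j=0: A[i]=13<=B[j]=15 take 13, i++
i=1 j=0: A[i]=19>B[j]=15 take 15, j++
i=1 j=1: A[i]=19<=B[j]=19 take 19, i++
i=2 j=1: A[i]=31>B[j]=19 take 19, j++
i=2 j=2: A[i]=31>B[j]=21 take 21, j++
i=2 j=3: B done, take A[i]=31, i++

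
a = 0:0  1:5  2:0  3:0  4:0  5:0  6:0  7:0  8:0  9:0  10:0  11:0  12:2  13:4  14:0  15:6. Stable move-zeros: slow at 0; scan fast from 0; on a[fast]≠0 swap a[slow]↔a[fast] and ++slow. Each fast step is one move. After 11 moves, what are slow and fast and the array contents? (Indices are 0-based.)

slow=1, fast=11, a=[5, 0, 0, 0, 0, 0, 0, 0, 0, 0, 0, 0, 2, 4, 0, 6]

slow=0 fast=0: a[fast]=0, fast++
slow=0 fast=1: a[fast]=5≠0 swap→a[0]=5, slow++,fast++
slow=1 fast=2: a[fast]=0, fast++
slow=1 fast=3: a[fast]=0, fast++
slow=1 fast=4: a[fast]=0, fast++
slow=1 fast=5: a[fast]=0, fast++
slow=1 fast=6: a[fast]=0, fast++
slow=1 fast=7: a[fast]=0, fast++
slow=1 fast=8: a[fast]=0, fast++
slow=1 fast=9: a[fast]=0, fast++
slow=1 fast=10: a[fast]=0, fast++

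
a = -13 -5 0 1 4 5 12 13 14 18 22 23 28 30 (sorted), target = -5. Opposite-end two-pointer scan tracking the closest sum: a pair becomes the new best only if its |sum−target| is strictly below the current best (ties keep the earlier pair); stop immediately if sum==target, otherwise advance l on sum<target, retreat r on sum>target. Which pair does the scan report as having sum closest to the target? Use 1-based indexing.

pair (-5, 0) with sum -5 (|Δ|=0)

[1,14] -13+30=17 d=22 * → r--
[1,13] -13+28=15 d=20 * → r--
[1,12] -13+23=10 d=15 * → r--
[1,11] -13+22=9 d=14 * → r--
[1,10] -13+18=5 d=10 * → r--
[1,9] -13+14=1 d=6 * → r--
[1,8] -13+13=0 d=5 * → r--
[1,7] -13+12=-1 d=4 * → r--
[1,6] -13+5=-8 d=3 * → l++
[2,6] -5+5=0 d=5 → r--
[2,5] -5+4=-1 d=4 → r--
[2,4] -5+1=-4 d=1 * → r--
[2,3] -5+0=-5 d=0 * → stop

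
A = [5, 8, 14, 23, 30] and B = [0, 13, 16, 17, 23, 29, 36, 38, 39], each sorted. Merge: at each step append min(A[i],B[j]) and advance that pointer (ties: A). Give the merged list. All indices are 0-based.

i=0 j=0: A[i]=5>B[j]=0 take 0, j++
i=0 j=1: A[i]=5<=B[j]=13 take 5, i++
i=1 j=1: A[i]=8<=B[j]=13 take 8, i++
i=2 j=1: A[i]=14>B[j]=13 take 13, j++
i=2 j=2: A[i]=14<=B[j]=16 take 14, i++
i=3 j=2: A[i]=23>B[j]=16 take 16, j++
i=3 j=3: A[i]=23>B[j]=17 take 17, j++
i=3 j=4: A[i]=23<=B[j]=23 take 23, i++
i=4 j=4: A[i]=30>B[j]=23 take 23, j++
i=4 j=5: A[i]=30>B[j]=29 take 29, j++
i=4 j=6: A[i]=30<=B[j]=36 take 30, i++
i=5 j=6: A done, take B[j]=36, j++
i=5 j=7: A done, take B[j]=38, j++
i=5 j=8: A done, take B[j]=39, j++

[0, 5, 8, 13, 14, 16, 17, 23, 23, 29, 30, 36, 38, 39]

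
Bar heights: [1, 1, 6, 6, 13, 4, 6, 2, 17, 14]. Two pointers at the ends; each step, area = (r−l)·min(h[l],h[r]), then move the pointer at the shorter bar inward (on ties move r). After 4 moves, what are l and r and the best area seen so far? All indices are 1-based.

l=5, r=10, best area=42

l=1 r=10: min(1,14)*9=9 best=9 *, l++
l=2 r=10: min(1,14)*8=8 best=9, l++
l=3 r=10: min(6,14)*7=42 best=42 *, l++
l=4 r=10: min(6,14)*6=36 best=42, l++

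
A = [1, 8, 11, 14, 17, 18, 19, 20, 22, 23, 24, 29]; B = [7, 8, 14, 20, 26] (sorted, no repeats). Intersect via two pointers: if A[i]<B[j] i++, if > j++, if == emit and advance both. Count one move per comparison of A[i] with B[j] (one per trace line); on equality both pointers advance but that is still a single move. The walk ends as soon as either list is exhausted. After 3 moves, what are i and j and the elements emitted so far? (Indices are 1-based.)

[i=1,j=1] 1<7 → i++
[i=2,j=1] 8>7 → j++
[i=2,j=2] 8==8 emit → i++,j++

i=3, j=3, emitted=[8]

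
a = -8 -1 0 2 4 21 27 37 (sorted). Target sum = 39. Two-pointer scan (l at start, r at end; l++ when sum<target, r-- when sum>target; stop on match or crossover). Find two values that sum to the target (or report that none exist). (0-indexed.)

l=0 r=7: -8+37=29 <39, l++
l=1 r=7: -1+37=36 <39, l++
l=2 r=7: 0+37=37 <39, l++
l=3 r=7: 2+37=39, found

(2, 37)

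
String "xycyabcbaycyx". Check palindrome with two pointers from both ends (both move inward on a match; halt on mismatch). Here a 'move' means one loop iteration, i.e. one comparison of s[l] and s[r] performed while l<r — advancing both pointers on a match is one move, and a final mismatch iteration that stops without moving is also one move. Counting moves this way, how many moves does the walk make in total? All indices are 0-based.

6 moves

l=0 r=12: 'x'=='x', l++,r--
l=1 r=11: 'y'=='y', l++,r--
l=2 r=10: 'c'=='c', l++,r--
l=3 r=9: 'y'=='y', l++,r--
l=4 r=8: 'a'=='a', l++,r--
l=5 r=7: 'b'=='b', l++,r--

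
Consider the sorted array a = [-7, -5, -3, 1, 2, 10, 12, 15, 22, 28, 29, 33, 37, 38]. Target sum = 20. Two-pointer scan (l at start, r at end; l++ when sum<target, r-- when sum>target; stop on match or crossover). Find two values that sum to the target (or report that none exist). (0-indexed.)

[0,13] -7+38=31 >20 → r--
[0,12] -7+37=30 >20 → r--
[0,11] -7+33=26 >20 → r--
[0,10] -7+29=22 >20 → r--
[0,9] -7+28=21 >20 → r--
[0,8] -7+22=15 <20 → l++
[1,8] -5+22=17 <20 → l++
[2,8] -3+22=19 <20 → l++
[3,8] 1+22=23 >20 → r--
[3,7] 1+15=16 <20 → l++
[4,7] 2+15=17 <20 → l++
[5,7] 10+15=25 >20 → r--
[5,6] 10+12=22 >20 → r--

no pair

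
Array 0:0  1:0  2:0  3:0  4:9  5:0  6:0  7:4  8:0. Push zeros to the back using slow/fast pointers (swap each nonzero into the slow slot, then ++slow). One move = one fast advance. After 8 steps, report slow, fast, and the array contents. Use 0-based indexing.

slow=0 fast=0: a[fast]=0, fast++
slow=0 fast=1: a[fast]=0, fast++
slow=0 fast=2: a[fast]=0, fast++
slow=0 fast=3: a[fast]=0, fast++
slow=0 fast=4: a[fast]=9≠0 swap→a[0]=9, slow++,fast++
slow=1 fast=5: a[fast]=0, fast++
slow=1 fast=6: a[fast]=0, fast++
slow=1 fast=7: a[fast]=4≠0 swap→a[1]=4, slow++,fast++

slow=2, fast=8, a=[9, 4, 0, 0, 0, 0, 0, 0, 0]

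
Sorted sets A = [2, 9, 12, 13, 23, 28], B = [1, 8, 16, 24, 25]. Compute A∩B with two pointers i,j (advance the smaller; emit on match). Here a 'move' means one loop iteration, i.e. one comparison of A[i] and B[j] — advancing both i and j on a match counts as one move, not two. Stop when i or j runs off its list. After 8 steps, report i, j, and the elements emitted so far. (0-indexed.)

i=5, j=3, emitted=[]

[i=0,j=0] 2>1 → j++
[i=0,j=1] 2<8 → i++
[i=1,j=1] 9>8 → j++
[i=1,j=2] 9<16 → i++
[i=2,j=2] 12<16 → i++
[i=3,j=2] 13<16 → i++
[i=4,j=2] 23>16 → j++
[i=4,j=3] 23<24 → i++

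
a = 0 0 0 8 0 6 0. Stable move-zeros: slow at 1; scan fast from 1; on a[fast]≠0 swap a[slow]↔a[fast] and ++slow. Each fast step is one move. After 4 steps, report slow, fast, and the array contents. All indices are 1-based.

(s=1,f=1) a[fast]=0 → fast++
(s=1,f=2) a[fast]=0 → fast++
(s=1,f=3) a[fast]=0 → fast++
(s=1,f=4) a[fast]=8≠0 swap→a[1]=8 → slow++,fast++

slow=2, fast=5, a=[8, 0, 0, 0, 0, 6, 0]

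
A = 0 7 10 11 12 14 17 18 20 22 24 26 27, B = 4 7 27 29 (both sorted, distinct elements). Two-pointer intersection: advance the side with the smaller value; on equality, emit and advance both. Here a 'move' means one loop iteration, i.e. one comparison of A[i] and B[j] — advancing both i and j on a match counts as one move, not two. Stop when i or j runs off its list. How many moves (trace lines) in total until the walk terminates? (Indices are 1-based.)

[i=1,j=1] 0<4 → i++
[i=2,j=1] 7>4 → j++
[i=2,j=2] 7==7 emit → i++,j++
[i=3,j=3] 10<27 → i++
[i=4,j=3] 11<27 → i++
[i=5,j=3] 12<27 → i++
[i=6,j=3] 14<27 → i++
[i=7,j=3] 17<27 → i++
[i=8,j=3] 18<27 → i++
[i=9,j=3] 20<27 → i++
[i=10,j=3] 22<27 → i++
[i=11,j=3] 24<27 → i++
[i=12,j=3] 26<27 → i++
[i=13,j=3] 27==27 emit → i++,j++

14 moves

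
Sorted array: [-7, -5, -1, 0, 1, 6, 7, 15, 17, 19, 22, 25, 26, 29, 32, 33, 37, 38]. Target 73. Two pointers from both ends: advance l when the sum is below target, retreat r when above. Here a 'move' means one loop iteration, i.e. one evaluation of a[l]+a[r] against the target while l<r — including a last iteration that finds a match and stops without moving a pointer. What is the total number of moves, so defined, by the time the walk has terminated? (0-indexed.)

17 moves

l=0 r=17: -7+38=31 <73, l++
l=1 r=17: -5+38=33 <73, l++
l=2 r=17: -1+38=37 <73, l++
l=3 r=17: 0+38=38 <73, l++
l=4 r=17: 1+38=39 <73, l++
l=5 r=17: 6+38=44 <73, l++
l=6 r=17: 7+38=45 <73, l++
l=7 r=17: 15+38=53 <73, l++
l=8 r=17: 17+38=55 <73, l++
l=9 r=17: 19+38=57 <73, l++
l=10 r=17: 22+38=60 <73, l++
l=11 r=17: 25+38=63 <73, l++
l=12 r=17: 26+38=64 <73, l++
l=13 r=17: 29+38=67 <73, l++
l=14 r=17: 32+38=70 <73, l++
l=15 r=17: 33+38=71 <73, l++
l=16 r=17: 37+38=75 >73, r--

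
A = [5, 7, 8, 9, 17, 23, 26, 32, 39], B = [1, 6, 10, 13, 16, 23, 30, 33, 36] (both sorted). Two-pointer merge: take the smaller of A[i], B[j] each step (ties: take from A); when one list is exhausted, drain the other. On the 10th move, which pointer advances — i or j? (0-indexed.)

i

i=0 j=0: A[i]=5>B[j]=1 take 1, j++
i=0 j=1: A[i]=5<=B[j]=6 take 5, i++
i=1 j=1: A[i]=7>B[j]=6 take 6, j++
i=1 j=2: A[i]=7<=B[j]=10 take 7, i++
i=2 j=2: A[i]=8<=B[j]=10 take 8, i++
i=3 j=2: A[i]=9<=B[j]=10 take 9, i++
i=4 j=2: A[i]=17>B[j]=10 take 10, j++
i=4 j=3: A[i]=17>B[j]=13 take 13, j++
i=4 j=4: A[i]=17>B[j]=16 take 16, j++
i=4 j=5: A[i]=17<=B[j]=23 take 17, i++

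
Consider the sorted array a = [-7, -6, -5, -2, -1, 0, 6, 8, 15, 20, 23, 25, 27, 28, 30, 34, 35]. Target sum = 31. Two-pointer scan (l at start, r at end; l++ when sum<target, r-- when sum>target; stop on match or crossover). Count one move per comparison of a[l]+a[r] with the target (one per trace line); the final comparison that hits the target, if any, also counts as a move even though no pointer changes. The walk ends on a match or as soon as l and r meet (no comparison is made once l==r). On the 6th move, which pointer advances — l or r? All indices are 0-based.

l

l=0 r=16: -7+35=28 <31, l++
l=1 r=16: -6+35=29 <31, l++
l=2 r=16: -5+35=30 <31, l++
l=3 r=16: -2+35=33 >31, r--
l=3 r=15: -2+34=32 >31, r--
l=3 r=14: -2+30=28 <31, l++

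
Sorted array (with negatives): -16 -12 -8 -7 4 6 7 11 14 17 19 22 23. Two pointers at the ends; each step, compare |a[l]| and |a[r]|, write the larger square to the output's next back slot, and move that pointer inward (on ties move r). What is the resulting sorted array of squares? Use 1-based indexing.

[16, 36, 49, 49, 64, 121, 144, 196, 256, 289, 361, 484, 529]

l=1 r=13: |-16|<=|23| out[13]=529, r--
l=1 r=12: |-16|<=|22| out[12]=484, r--
l=1 r=11: |-16|<=|19| out[11]=361, r--
l=1 r=10: |-16|<=|17| out[10]=289, r--
l=1 r=9: |-16|>|14| out[9]=256, l++
l=2 r=9: |-12|<=|14| out[8]=196, r--
l=2 r=8: |-12|>|11| out[7]=144, l++
l=3 r=8: |-8|<=|11| out[6]=121, r--
l=3 r=7: |-8|>|7| out[5]=64, l++
l=4 r=7: |-7|<=|7| out[4]=49, r--
l=4 r=6: |-7|>|6| out[3]=49, l++
l=5 r=6: |4|<=|6| out[2]=36, r--
l=5 r=5: |4|<=|4| out[1]=16, r--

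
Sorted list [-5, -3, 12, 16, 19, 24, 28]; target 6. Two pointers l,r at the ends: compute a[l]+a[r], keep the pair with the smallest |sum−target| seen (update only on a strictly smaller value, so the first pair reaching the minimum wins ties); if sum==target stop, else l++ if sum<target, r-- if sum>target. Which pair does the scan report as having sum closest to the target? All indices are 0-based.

pair (-5, 12) with sum 7 (|Δ|=1)

[0,6] -5+28=23 d=17 * → r--
[0,5] -5+24=19 d=13 * → r--
[0,4] -5+19=14 d=8 * → r--
[0,3] -5+16=11 d=5 * → r--
[0,2] -5+12=7 d=1 * → r--
[0,1] -5+-3=-8 d=14 → l++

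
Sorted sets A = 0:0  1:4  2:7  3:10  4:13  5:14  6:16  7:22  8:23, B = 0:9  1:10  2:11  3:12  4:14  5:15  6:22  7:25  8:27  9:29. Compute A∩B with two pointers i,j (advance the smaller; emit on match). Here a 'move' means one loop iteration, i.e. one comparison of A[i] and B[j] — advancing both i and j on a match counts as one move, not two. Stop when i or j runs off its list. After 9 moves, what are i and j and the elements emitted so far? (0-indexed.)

i=0 j=0: 0<9, i++
i=1 j=0: 4<9, i++
i=2 j=0: 7<9, i++
i=3 j=0: 10>9, j++
i=3 j=1: 10==10 emit, i++,j++
i=4 j=2: 13>11, j++
i=4 j=3: 13>12, j++
i=4 j=4: 13<14, i++
i=5 j=4: 14==14 emit, i++,j++

i=6, j=5, emitted=[10, 14]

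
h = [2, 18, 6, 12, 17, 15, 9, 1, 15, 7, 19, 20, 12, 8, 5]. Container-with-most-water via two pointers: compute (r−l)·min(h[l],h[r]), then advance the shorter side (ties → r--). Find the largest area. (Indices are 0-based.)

[0,14] min(2,5)*14=28 best=28 * → l++
[1,14] min(18,5)*13=65 best=65 * → r--
[1,13] min(18,8)*12=96 best=96 * → r--
[1,12] min(18,12)*11=132 best=132 * → r--
[1,11] min(18,20)*10=180 best=180 * → l++
[2,11] min(6,20)*9=54 best=180 → l++
[3,11] min(12,20)*8=96 best=180 → l++
[4,11] min(17,20)*7=119 best=180 → l++
[5,11] min(15,20)*6=90 best=180 → l++
[6,11] min(9,20)*5=45 best=180 → l++
[7,11] min(1,20)*4=4 best=180 → l++
[8,11] min(15,20)*3=45 best=180 → l++
[9,11] min(7,20)*2=14 best=180 → l++
[10,11] min(19,20)*1=19 best=180 → l++

max area = 180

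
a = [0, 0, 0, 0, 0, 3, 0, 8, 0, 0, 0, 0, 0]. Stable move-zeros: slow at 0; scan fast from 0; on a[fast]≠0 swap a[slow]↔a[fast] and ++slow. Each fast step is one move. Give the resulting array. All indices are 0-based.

[3, 8, 0, 0, 0, 0, 0, 0, 0, 0, 0, 0, 0]

slow=0 fast=0: a[fast]=0, fast++
slow=0 fast=1: a[fast]=0, fast++
slow=0 fast=2: a[fast]=0, fast++
slow=0 fast=3: a[fast]=0, fast++
slow=0 fast=4: a[fast]=0, fast++
slow=0 fast=5: a[fast]=3≠0 swap→a[0]=3, slow++,fast++
slow=1 fast=6: a[fast]=0, fast++
slow=1 fast=7: a[fast]=8≠0 swap→a[1]=8, slow++,fast++
slow=2 fast=8: a[fast]=0, fast++
slow=2 fast=9: a[fast]=0, fast++
slow=2 fast=10: a[fast]=0, fast++
slow=2 fast=11: a[fast]=0, fast++
slow=2 fast=12: a[fast]=0, fast++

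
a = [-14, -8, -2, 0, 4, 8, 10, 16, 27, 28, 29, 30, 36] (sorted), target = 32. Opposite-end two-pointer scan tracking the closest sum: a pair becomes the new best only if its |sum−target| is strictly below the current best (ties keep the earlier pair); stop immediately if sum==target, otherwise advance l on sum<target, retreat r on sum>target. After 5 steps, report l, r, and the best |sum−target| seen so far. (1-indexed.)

l=5, r=12, best |Δ|=2

[1,13] -14+36=22 d=10 * → l++
[2,13] -8+36=28 d=4 * → l++
[3,13] -2+36=34 d=2 * → r--
[3,12] -2+30=28 d=4 → l++
[4,12] 0+30=30 d=2 → l++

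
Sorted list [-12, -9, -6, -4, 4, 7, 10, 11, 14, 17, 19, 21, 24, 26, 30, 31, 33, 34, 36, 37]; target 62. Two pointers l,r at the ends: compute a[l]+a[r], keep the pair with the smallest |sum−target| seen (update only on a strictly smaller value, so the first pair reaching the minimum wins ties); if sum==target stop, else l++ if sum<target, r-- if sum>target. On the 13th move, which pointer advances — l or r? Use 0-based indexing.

l

l=0 r=19: -12+37=25 d=37 *, l++
l=1 r=19: -9+37=28 d=34 *, l++
l=2 r=19: -6+37=31 d=31 *, l++
l=3 r=19: -4+37=33 d=29 *, l++
l=4 r=19: 4+37=41 d=21 *, l++
l=5 r=19: 7+37=44 d=18 *, l++
l=6 r=19: 10+37=47 d=15 *, l++
l=7 r=19: 11+37=48 d=14 *, l++
l=8 r=19: 14+37=51 d=11 *, l++
l=9 r=19: 17+37=54 d=8 *, l++
l=10 r=19: 19+37=56 d=6 *, l++
l=11 r=19: 21+37=58 d=4 *, l++
l=12 r=19: 24+37=61 d=1 *, l++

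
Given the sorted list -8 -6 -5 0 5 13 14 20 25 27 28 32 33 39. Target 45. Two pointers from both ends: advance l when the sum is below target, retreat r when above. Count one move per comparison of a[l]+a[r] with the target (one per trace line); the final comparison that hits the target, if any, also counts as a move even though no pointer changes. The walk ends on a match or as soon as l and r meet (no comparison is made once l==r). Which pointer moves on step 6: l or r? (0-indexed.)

l=0 r=13: -8+39=31 <45, l++
l=1 r=13: -6+39=33 <45, l++
l=2 r=13: -5+39=34 <45, l++
l=3 r=13: 0+39=39 <45, l++
l=4 r=13: 5+39=44 <45, l++
l=5 r=13: 13+39=52 >45, r--

r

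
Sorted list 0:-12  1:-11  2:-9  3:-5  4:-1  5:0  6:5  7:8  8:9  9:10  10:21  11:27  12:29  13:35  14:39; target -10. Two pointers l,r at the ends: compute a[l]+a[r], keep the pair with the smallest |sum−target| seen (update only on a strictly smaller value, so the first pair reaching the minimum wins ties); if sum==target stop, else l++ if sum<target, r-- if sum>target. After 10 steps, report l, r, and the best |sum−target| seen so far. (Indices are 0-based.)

l=0 r=14: -12+39=27 d=37 *, r--
l=0 r=13: -12+35=23 d=33 *, r--
l=0 r=12: -12+29=17 d=27 *, r--
l=0 r=11: -12+27=15 d=25 *, r--
l=0 r=10: -12+21=9 d=19 *, r--
l=0 r=9: -12+10=-2 d=8 *, r--
l=0 r=8: -12+9=-3 d=7 *, r--
l=0 r=7: -12+8=-4 d=6 *, r--
l=0 r=6: -12+5=-7 d=3 *, r--
l=0 r=5: -12+0=-12 d=2 *, l++

l=1, r=5, best |Δ|=2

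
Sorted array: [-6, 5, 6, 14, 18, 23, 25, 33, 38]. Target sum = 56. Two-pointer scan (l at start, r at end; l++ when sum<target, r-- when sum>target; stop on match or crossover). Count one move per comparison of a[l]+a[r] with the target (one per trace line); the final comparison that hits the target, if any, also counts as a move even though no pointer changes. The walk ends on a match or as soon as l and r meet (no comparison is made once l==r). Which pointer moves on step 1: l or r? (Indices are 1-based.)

[1,9] -6+38=32 <56 → l++

l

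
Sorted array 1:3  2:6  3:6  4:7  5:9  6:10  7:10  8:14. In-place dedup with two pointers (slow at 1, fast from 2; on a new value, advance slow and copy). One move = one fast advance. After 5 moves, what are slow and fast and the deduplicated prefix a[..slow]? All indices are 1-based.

slow=5, fast=7, prefix=[3, 6, 7, 9, 10]

slow=1 fast=2: a[fast]=6≠a[slow]=3 write a[2]=6, slow++,fast++
slow=2 fast=3: a[fast]=6=a[slow] dup, fast++
slow=2 fast=4: a[fast]=7≠a[slow]=6 write a[3]=7, slow++,fast++
slow=3 fast=5: a[fast]=9≠a[slow]=7 write a[4]=9, slow++,fast++
slow=4 fast=6: a[fast]=10≠a[slow]=9 write a[5]=10, slow++,fast++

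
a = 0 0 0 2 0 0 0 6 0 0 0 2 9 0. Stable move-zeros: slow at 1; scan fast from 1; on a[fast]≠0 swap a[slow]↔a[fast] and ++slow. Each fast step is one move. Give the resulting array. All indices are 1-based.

[2, 6, 2, 9, 0, 0, 0, 0, 0, 0, 0, 0, 0, 0]

(s=1,f=1) a[fast]=0 → fast++
(s=1,f=2) a[fast]=0 → fast++
(s=1,f=3) a[fast]=0 → fast++
(s=1,f=4) a[fast]=2≠0 swap→a[1]=2 → slow++,fast++
(s=2,f=5) a[fast]=0 → fast++
(s=2,f=6) a[fast]=0 → fast++
(s=2,f=7) a[fast]=0 → fast++
(s=2,f=8) a[fast]=6≠0 swap→a[2]=6 → slow++,fast++
(s=3,f=9) a[fast]=0 → fast++
(s=3,f=10) a[fast]=0 → fast++
(s=3,f=11) a[fast]=0 → fast++
(s=3,f=12) a[fast]=2≠0 swap→a[3]=2 → slow++,fast++
(s=4,f=13) a[fast]=9≠0 swap→a[4]=9 → slow++,fast++
(s=5,f=14) a[fast]=0 → fast++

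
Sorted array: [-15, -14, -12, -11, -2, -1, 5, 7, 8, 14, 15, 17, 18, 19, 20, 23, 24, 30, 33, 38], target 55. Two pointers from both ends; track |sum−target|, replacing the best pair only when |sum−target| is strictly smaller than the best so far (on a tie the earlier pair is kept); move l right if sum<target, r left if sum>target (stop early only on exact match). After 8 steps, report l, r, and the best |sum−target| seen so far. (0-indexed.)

[0,19] -15+38=23 d=32 * → l++
[1,19] -14+38=24 d=31 * → l++
[2,19] -12+38=26 d=29 * → l++
[3,19] -11+38=27 d=28 * → l++
[4,19] -2+38=36 d=19 * → l++
[5,19] -1+38=37 d=18 * → l++
[6,19] 5+38=43 d=12 * → l++
[7,19] 7+38=45 d=10 * → l++

l=8, r=19, best |Δ|=10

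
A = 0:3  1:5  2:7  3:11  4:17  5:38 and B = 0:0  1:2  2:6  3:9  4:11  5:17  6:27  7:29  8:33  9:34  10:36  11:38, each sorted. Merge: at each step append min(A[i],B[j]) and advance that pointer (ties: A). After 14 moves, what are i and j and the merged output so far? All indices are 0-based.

i=0 j=0: A[i]=3>B[j]=0 take 0, j++
i=0 j=1: A[i]=3>B[j]=2 take 2, j++
i=0 j=2: A[i]=3<=B[j]=6 take 3, i++
i=1 j=2: A[i]=5<=B[j]=6 take 5, i++
i=2 j=2: A[i]=7>B[j]=6 take 6, j++
i=2 j=3: A[i]=7<=B[j]=9 take 7, i++
i=3 j=3: A[i]=11>B[j]=9 take 9, j++
i=3 j=4: A[i]=11<=B[j]=11 take 11, i++
i=4 j=4: A[i]=17>B[j]=11 take 11, j++
i=4 j=5: A[i]=17<=B[j]=17 take 17, i++
i=5 j=5: A[i]=38>B[j]=17 take 17, j++
i=5 j=6: A[i]=38>B[j]=27 take 27, j++
i=5 j=7: A[i]=38>B[j]=29 take 29, j++
i=5 j=8: A[i]=38>B[j]=33 take 33, j++

i=5, j=9, merged so far=[0, 2, 3, 5, 6, 7, 9, 11, 11, 17, 17, 27, 29, 33]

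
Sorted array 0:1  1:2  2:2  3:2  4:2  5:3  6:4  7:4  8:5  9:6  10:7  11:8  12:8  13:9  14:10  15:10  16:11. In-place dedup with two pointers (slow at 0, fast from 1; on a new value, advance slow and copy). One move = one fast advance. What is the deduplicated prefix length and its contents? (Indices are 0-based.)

length 11; prefix = [1, 2, 3, 4, 5, 6, 7, 8, 9, 10, 11]

slow=0 fast=1: a[fast]=2≠a[slow]=1 write a[1]=2, slow++,fast++
slow=1 fast=2: a[fast]=2=a[slow] dup, fast++
slow=1 fast=3: a[fast]=2=a[slow] dup, fast++
slow=1 fast=4: a[fast]=2=a[slow] dup, fast++
slow=1 fast=5: a[fast]=3≠a[slow]=2 write a[2]=3, slow++,fast++
slow=2 fast=6: a[fast]=4≠a[slow]=3 write a[3]=4, slow++,fast++
slow=3 fast=7: a[fast]=4=a[slow] dup, fast++
slow=3 fast=8: a[fast]=5≠a[slow]=4 write a[4]=5, slow++,fast++
slow=4 fast=9: a[fast]=6≠a[slow]=5 write a[5]=6, slow++,fast++
slow=5 fast=10: a[fast]=7≠a[slow]=6 write a[6]=7, slow++,fast++
slow=6 fast=11: a[fast]=8≠a[slow]=7 write a[7]=8, slow++,fast++
slow=7 fast=12: a[fast]=8=a[slow] dup, fast++
slow=7 fast=13: a[fast]=9≠a[slow]=8 write a[8]=9, slow++,fast++
slow=8 fast=14: a[fast]=10≠a[slow]=9 write a[9]=10, slow++,fast++
slow=9 fast=15: a[fast]=10=a[slow] dup, fast++
slow=9 fast=16: a[fast]=11≠a[slow]=10 write a[10]=11, slow++,fast++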